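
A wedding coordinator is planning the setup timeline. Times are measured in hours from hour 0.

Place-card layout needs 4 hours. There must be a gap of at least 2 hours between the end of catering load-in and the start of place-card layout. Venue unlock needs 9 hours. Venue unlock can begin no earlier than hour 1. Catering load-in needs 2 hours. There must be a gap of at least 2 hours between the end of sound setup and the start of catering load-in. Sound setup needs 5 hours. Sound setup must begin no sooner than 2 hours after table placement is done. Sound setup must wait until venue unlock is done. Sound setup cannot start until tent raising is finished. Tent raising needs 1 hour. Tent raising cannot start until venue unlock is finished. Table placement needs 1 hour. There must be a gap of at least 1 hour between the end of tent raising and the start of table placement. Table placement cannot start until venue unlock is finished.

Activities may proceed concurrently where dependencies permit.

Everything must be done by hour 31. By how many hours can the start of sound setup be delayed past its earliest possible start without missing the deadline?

After its own release at hour 1, venue unlock can start at hour 1 and finishes at hour 10.
After venue unlock (finishes hour 10), tent raising can start at hour 10 and finishes at hour 11.
Table placement needs all of tent raising (finishes hour 11, plus 1-hour gap → hour 12); venue unlock (finishes hour 10). That puts its earliest start at hour 12; it finishes at 12 + 1 = hour 13.
Sound setup cannot start until table placement (finishes hour 13, plus 2-hour gap → hour 15); venue unlock (finishes hour 10); tent raising (finishes hour 11). The controlling bound is hour 15, so sound setup finishes at 15 + 5 = hour 20.

Working backward from the deadline:
Place-card layout has no dependents, so it just needs to finish by hour 31. Starting by 31 − 4 = hour 27 achieves that.
Since place-card layout (must start by hour 27, minus 2-hour gap → hour 25) depends on it, catering load-in must finish by hour 25. Backing off its 2-hour duration gives a latest start of hour 23.
Since catering load-in (must start by hour 23, minus 2-hour gap → hour 21) depends on it, sound setup must finish by hour 21. Backing off its 5-hour duration gives a latest start of hour 16.
So sound setup can start as early as hour 15 and as late as hour 16, giving 16 − 15 = 1 hour of slack.

1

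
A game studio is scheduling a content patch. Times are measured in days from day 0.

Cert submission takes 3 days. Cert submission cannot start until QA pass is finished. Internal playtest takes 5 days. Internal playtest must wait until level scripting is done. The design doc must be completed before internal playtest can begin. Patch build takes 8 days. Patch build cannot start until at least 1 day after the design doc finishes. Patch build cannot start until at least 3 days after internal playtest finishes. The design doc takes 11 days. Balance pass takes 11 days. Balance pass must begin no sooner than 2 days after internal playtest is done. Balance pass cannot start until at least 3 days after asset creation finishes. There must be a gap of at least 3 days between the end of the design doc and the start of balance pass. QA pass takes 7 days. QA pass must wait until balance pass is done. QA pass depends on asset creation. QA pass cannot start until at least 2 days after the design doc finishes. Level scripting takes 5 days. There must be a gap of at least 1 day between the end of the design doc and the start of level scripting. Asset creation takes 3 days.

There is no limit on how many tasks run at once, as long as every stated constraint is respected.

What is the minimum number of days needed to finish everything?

45

Asset creation can start immediately at day 0; it finishes at day 3.
Nothing blocks the design doc, so it runs from day 0 to day 11.
After the design doc (finishes day 11, plus 1-day gap → day 12), level scripting can start at day 12 and finishes at day 17.
Internal playtest has to wait for level scripting (finishes day 17); the design doc (finishes day 11). The latest of these is day 17, so internal playtest runs day 17 to 17 + 5 = day 22.
For patch build: the design doc (finishes day 11, plus 1-day gap → day 12); internal playtest (finishes day 22, plus 3-day gap → day 25). Taking the maximum gives a start of day 25, and it finishes at 25 + 8 = day 33.
Balance pass needs all of internal playtest (finishes day 22, plus 2-day gap → day 24); asset creation (finishes day 3, plus 3-day gap → day 6); the design doc (finishes day 11, plus 3-day gap → day 14). That puts its earliest start at day 24; it finishes at 24 + 11 = day 35.
QA pass has to wait for balance pass (finishes day 35); asset creation (finishes day 3); the design doc (finishes day 11, plus 2-day gap → day 13). The latest of these is day 35, so QA pass runs day 35 to 35 + 7 = day 42.
Cert submission waits on QA pass (finishes day 42), so it starts at day 42 and finishes at 42 + 3 = day 45.
All tasks are finished once the last one completes. Finish times: The design doc at 11, Asset creation at 3, Level scripting at 17, Internal playtest at 22, Balance pass at 35, QA pass at 42, Cert submission at 45, Patch build at 33. The latest is day 45.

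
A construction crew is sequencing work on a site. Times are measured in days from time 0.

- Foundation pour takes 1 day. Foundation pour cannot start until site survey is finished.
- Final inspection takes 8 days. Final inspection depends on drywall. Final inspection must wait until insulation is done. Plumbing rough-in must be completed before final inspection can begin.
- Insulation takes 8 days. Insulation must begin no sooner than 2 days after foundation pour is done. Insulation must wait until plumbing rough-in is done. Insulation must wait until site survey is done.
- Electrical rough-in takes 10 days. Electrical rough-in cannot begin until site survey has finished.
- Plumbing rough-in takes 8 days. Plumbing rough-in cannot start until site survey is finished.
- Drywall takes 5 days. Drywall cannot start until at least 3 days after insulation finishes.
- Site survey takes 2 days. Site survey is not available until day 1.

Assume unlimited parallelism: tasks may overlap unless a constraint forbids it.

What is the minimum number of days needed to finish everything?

Site survey waits on its own release at day 1, so it starts at day 1 and finishes at 1 + 2 = day 3.
Electrical rough-in cannot begin until site survey (finishes day 3). It runs from day 3 to 3 + 10 = day 13.
Plumbing rough-in cannot begin until site survey (finishes day 3). It runs from day 3 to 3 + 8 = day 11.
Foundation pour waits on site survey (finishes day 3), so it starts at day 3 and finishes at 3 + 1 = day 4.
Insulation has to wait for foundation pour (finishes day 4, plus 2-day gap → day 6); plumbing rough-in (finishes day 11); site survey (finishes day 3). The latest of these is day 11, so insulation runs day 11 to 11 + 8 = day 19.
Drywall cannot begin until insulation (finishes day 19, plus 3-day gap → day 22). It runs from day 22 to 22 + 5 = day 27.
Final inspection cannot start until drywall (finishes day 27); insulation (finishes day 19); plumbing rough-in (finishes day 11). The controlling bound is day 27, so final inspection finishes at 27 + 8 = day 35.
All tasks are finished once the last one completes. Finish times: Site survey at 3, Foundation pour at 4, Plumbing rough-in at 11, Electrical rough-in at 13, Insulation at 19, Drywall at 27, Final inspection at 35. The latest is day 35.

35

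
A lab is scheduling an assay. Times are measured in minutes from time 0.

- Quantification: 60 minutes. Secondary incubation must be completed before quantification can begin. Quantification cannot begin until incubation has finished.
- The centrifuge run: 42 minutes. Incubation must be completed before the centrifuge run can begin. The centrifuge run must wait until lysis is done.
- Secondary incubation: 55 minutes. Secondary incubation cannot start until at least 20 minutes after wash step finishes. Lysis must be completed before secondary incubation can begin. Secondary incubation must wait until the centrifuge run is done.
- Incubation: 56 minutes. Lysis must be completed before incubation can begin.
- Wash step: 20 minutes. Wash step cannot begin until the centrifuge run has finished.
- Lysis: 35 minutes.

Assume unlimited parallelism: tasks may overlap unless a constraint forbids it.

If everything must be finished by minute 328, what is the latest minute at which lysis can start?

Quantification must finish by minute 328; it takes 60 minutes, so it must start by 328 − 60 = minute 268.
Since quantification (must start by minute 268) depends on it, secondary incubation must finish by minute 268. Backing off its 55-minute duration gives a latest start of minute 213.
Since secondary incubation (must start by minute 213, minus 20-minute gap → minute 193) depends on it, wash step must finish by minute 193. Backing off its 20-minute duration gives a latest start of minute 173.
The centrifuge run has several dependents: wash step (must start by minute 173); secondary incubation (must start by minute 213). The earliest of those limits is minute 173, so the centrifuge run must start by 173 − 42 = minute 131.
Incubation has several dependents: the centrifuge run (must start by minute 131); quantification (must start by minute 268). The earliest of those limits is minute 131, so incubation must start by 131 − 56 = minute 75.
Lysis must finish in time for incubation (must start by minute 75); the centrifuge run (must start by minute 131); secondary incubation (must start by minute 213). The tightest is minute 75, so lysis must start by 75 − 35 = minute 40.

40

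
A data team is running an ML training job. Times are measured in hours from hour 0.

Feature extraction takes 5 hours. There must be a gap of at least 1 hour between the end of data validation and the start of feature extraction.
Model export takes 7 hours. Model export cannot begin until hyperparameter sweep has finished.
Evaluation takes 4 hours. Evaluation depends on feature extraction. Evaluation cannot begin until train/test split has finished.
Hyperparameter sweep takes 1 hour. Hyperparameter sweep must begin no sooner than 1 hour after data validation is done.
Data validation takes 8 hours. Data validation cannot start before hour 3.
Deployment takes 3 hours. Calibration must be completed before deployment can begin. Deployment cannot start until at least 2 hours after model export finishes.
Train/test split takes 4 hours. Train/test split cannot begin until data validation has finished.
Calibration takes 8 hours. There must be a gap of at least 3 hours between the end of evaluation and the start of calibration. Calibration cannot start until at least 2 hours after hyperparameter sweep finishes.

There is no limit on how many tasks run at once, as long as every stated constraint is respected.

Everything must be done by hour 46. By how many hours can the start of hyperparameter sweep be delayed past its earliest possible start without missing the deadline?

Data validation cannot begin until its own release at hour 3. It runs from hour 3 to 3 + 8 = hour 11.
Hyperparameter sweep cannot begin until data validation (finishes hour 11, plus 1-hour gap → hour 12). It runs from hour 12 to 12 + 1 = hour 13.

Working backward from the deadline:
Deployment has no dependents, so it just needs to finish by hour 46. Starting by 46 − 3 = hour 43 achieves that.
Calibration has to be done before deployment (must start by hour 43). That means finishing by hour 43, i.e. starting by 43 − 8 = hour 35.
Model export feeds into deployment (must start by hour 43, minus 2-hour gap → hour 41); so model export must finish by hour 41 and therefore start by hour 34.
For hyperparameter sweep: calibration (must start by hour 35, minus 2-hour gap → hour 33); model export (must start by hour 34). The most restrictive is hour 33; with a 1-hour duration, hyperparameter sweep must start by hour 32.
So hyperparameter sweep can start as early as hour 12 and as late as hour 32, giving 32 − 12 = 20 hours of slack.

20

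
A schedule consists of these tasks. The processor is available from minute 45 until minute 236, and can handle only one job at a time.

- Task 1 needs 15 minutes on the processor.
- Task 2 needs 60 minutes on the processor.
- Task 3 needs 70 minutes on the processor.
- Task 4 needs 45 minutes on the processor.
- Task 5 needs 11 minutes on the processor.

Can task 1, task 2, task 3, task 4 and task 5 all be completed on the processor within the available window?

No

The processor window is 236 − 45 = 191 minutes.
Running back to back, the jobs need 15 + 60 + 70 + 45 + 11 = 201 minutes on the processor.
Since 201 > 191, they cannot all fit.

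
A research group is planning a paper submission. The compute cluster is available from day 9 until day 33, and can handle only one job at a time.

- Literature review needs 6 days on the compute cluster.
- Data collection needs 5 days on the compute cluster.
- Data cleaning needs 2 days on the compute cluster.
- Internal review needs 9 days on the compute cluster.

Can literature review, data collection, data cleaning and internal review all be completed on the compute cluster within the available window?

Yes

The compute cluster window is 33 − 9 = 24 days.
Running back to back, the jobs need 6 + 5 + 2 + 9 = 22 days on the compute cluster.
Since 22 ≤ 24, they fit within the window.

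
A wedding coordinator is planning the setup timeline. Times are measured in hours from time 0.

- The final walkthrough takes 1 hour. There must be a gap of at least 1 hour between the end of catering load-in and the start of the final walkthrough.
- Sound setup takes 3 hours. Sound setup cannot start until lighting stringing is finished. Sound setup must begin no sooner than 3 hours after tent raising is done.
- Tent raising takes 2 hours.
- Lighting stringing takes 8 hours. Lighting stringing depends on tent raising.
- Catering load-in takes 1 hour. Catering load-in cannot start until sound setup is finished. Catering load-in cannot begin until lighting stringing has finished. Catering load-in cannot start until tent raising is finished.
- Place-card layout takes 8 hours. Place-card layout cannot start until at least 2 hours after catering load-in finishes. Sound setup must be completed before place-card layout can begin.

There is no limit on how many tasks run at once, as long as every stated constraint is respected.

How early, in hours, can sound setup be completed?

Tent raising has no prerequisites, so it starts at hour 0 and finishes at hour 2.
Lighting stringing cannot begin until tent raising (finishes hour 2). It runs from hour 2 to 2 + 8 = hour 10.
For sound setup: lighting stringing (finishes hour 10); tent raising (finishes hour 2, plus 3-hour gap → hour 5). Taking the maximum gives a start of hour 10, and it finishes at 10 + 3 = hour 13.

13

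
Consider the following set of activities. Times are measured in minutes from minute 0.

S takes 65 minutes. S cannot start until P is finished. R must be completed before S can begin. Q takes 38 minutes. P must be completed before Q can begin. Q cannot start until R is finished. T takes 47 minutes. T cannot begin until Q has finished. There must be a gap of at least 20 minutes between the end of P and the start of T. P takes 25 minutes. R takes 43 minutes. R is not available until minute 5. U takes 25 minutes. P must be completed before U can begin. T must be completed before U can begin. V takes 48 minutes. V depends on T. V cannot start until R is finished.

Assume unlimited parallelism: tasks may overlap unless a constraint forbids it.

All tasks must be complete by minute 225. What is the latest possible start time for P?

Nothing follows U; the deadline of minute 225 is its only limit. It must start by 225 − 25 = minute 200.
V has no dependents, so it just needs to finish by minute 225. Starting by 225 − 48 = minute 177 achieves that.
T has several dependents: U (must start by minute 200); V (must start by minute 177). The earliest of those limits is minute 177, so T must start by 177 − 47 = minute 130.
Q feeds into T (must start by minute 130); so Q must finish by minute 130 and therefore start by minute 92.
S must finish by minute 225; it takes 65 minutes, so it must start by 225 − 65 = minute 160.
P feeds Q (must start by minute 92); S (must start by minute 160); T (must start by minute 130, minus 20-minute gap → minute 110); U (must start by minute 200). Taking the minimum, P must finish by minute 92 and start by 92 − 25 = minute 67.

67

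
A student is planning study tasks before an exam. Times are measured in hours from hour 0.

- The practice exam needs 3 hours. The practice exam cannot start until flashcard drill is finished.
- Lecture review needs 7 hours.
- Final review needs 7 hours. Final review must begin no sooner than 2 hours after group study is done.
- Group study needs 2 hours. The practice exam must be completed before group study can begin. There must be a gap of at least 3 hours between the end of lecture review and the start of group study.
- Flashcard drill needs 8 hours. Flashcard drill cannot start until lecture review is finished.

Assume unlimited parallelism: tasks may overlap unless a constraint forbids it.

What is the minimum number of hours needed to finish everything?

29

Lecture review can start immediately at hour 0; it finishes at hour 7.
After lecture review (finishes hour 7), flashcard drill can start at hour 7 and finishes at hour 15.
The practice exam cannot begin until flashcard drill (finishes hour 15). It runs from hour 15 to 15 + 3 = hour 18.
Group study has to wait for the practice exam (finishes hour 18); lecture review (finishes hour 7, plus 3-hour gap → hour 10). The latest of these is hour 18, so group study runs hour 18 to 18 + 2 = hour 20.
After group study (finishes hour 20, plus 2-hour gap → hour 22), final review can start at hour 22 and finishes at hour 29.
All tasks are finished once the last one completes. Finish times: Lecture review at 7, Flashcard drill at 15, The practice exam at 18, Group study at 20, Final review at 29. The latest is hour 29.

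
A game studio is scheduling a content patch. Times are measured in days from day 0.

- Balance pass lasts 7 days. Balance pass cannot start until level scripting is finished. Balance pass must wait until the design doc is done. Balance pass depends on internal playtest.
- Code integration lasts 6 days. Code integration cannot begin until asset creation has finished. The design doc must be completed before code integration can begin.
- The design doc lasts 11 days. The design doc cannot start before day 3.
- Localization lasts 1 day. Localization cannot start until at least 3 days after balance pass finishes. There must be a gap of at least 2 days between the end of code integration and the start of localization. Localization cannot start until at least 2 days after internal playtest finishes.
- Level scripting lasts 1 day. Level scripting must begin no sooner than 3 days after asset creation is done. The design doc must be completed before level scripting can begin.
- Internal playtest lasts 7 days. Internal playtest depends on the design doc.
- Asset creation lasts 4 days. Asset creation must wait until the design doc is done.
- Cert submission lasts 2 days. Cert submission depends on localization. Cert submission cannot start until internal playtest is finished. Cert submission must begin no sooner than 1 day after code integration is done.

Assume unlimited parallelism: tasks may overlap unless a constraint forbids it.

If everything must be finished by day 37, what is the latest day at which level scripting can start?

To finish by day 37, cert submission (duration 2) must start no later than day 35.
Localization has to be done before cert submission (must start by day 35). That means finishing by day 35, i.e. starting by 35 − 1 = day 34.
Since localization (must start by day 34, minus 3-day gap → day 31) depends on it, balance pass must finish by day 31. Backing off its 7-day duration gives a latest start of day 24.
Level scripting has to be done before balance pass (must start by day 24). That means finishing by day 24, i.e. starting by 24 − 1 = day 23.

23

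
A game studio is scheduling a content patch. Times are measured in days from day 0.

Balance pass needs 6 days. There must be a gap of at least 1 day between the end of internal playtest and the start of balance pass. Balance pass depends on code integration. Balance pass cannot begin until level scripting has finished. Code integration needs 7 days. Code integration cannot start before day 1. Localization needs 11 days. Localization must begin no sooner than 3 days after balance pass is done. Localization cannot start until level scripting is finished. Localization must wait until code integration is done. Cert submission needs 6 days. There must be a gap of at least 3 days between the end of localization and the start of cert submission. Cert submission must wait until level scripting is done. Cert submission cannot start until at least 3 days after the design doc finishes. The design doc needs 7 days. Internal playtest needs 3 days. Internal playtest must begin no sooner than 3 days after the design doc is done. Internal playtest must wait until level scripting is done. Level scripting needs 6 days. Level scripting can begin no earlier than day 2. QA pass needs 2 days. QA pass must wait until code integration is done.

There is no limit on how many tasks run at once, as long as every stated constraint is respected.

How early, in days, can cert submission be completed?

After its own release at day 1, code integration can start at day 1 and finishes at day 8.
Level scripting cannot begin until its own release at day 2. It runs from day 2 to 2 + 6 = day 8.
The design doc can start immediately at day 0; it finishes at day 7.
Internal playtest needs all of the design doc (finishes day 7, plus 3-day gap → day 10); level scripting (finishes day 8). That puts its earliest start at day 10; it finishes at 10 + 3 = day 13.
Balance pass has to wait for internal playtest (finishes day 13, plus 1-day gap → day 14); code integration (finishes day 8); level scripting (finishes day 8). The latest of these is day 14, so balance pass runs day 14 to 14 + 6 = day 20.
Localization needs all of balance pass (finishes day 20, plus 3-day gap → day 23); level scripting (finishes day 8); code integration (finishes day 8). That puts its earliest start at day 23; it finishes at 23 + 11 = day 34.
For cert submission: localization (finishes day 34, plus 3-day gap → day 37); level scripting (finishes day 8); the design doc (finishes day 7, plus 3-day gap → day 10). Taking the maximum gives a start of day 37, and it finishes at 37 + 6 = day 43.

43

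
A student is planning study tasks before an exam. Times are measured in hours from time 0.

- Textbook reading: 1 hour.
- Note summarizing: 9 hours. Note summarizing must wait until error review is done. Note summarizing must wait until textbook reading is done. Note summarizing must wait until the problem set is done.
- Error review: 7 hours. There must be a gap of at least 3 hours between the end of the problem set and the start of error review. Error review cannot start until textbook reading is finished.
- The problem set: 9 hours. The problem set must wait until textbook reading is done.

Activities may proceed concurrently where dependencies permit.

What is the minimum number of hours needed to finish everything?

Textbook reading has no prerequisites, so it starts at hour 0 and finishes at hour 1.
The problem set cannot begin until textbook reading (finishes hour 1). It runs from hour 1 to 1 + 9 = hour 10.
Error review needs all of the problem set (finishes hour 10, plus 3-hour gap → hour 13); textbook reading (finishes hour 1). That puts its earliest start at hour 13; it finishes at 13 + 7 = hour 20.
Note summarizing cannot start until error review (finishes hour 20); textbook reading (finishes hour 1); the problem set (finishes hour 10). The controlling bound is hour 20, so note summarizing finishes at 20 + 9 = hour 29.
All tasks are finished once the last one completes. Finish times: Textbook reading at 1, The problem set at 10, Error review at 20, Note summarizing at 29. The latest is hour 29.

29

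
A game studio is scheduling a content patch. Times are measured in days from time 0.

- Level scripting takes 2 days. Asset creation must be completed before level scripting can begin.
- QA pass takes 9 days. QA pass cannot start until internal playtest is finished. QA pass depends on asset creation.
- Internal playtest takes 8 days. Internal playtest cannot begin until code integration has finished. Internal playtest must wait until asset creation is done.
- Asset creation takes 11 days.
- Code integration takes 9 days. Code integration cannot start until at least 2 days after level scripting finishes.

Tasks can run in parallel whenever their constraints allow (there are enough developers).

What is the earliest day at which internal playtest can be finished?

32

Nothing blocks asset creation, so it runs from day 0 to day 11.
After asset creation (finishes day 11), level scripting can start at day 11 and finishes at day 13.
After level scripting (finishes day 13, plus 2-day gap → day 15), code integration can start at day 15 and finishes at day 24.
For internal playtest: code integration (finishes day 24); asset creation (finishes day 11). Taking the maximum gives a start of day 24, and it finishes at 24 + 8 = day 32.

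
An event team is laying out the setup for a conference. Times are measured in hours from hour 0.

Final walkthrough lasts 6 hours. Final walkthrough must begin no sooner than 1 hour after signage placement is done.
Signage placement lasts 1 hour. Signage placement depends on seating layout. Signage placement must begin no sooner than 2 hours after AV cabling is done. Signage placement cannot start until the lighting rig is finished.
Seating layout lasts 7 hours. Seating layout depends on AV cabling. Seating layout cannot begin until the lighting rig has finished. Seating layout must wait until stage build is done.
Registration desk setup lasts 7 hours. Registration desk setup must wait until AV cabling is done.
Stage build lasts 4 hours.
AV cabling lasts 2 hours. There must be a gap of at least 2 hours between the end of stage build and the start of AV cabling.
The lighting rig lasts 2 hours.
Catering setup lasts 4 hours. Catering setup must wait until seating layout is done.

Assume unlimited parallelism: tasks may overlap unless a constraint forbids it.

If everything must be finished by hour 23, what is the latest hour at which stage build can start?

0

To finish by hour 23, final walkthrough (duration 6) must start no later than hour 17.
Since final walkthrough (must start by hour 17, minus 1-hour gap → hour 16) depends on it, signage placement must finish by hour 16. Backing off its 1-hour duration gives a latest start of hour 15.
To finish by hour 23, catering setup (duration 4) must start no later than hour 19.
Seating layout feeds signage placement (must start by hour 15); catering setup (must start by hour 19). Taking the minimum, seating layout must finish by hour 15 and start by 15 − 7 = hour 8.
Registration desk setup must finish by hour 23; it takes 7 hours, so it must start by 23 − 7 = hour 16.
AV cabling must finish in time for seating layout (must start by hour 8); registration desk setup (must start by hour 16); signage placement (must start by hour 15, minus 2-hour gap → hour 13). The tightest is hour 8, so AV cabling must start by 8 − 2 = hour 6.
For stage build: AV cabling (must start by hour 6, minus 2-hour gap → hour 4); seating layout (must start by hour 8). The most restrictive is hour 4; with a 4-hour duration, stage build must start by hour 0.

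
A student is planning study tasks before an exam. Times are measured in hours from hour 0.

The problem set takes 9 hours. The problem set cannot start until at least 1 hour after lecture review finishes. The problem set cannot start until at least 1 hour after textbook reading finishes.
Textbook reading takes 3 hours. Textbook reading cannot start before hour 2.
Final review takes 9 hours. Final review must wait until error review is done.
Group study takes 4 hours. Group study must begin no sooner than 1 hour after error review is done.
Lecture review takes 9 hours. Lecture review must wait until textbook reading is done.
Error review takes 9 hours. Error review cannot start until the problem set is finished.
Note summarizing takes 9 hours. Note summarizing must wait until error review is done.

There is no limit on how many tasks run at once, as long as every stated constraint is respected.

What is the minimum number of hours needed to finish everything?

42

Textbook reading cannot begin until its own release at hour 2. It runs from hour 2 to 2 + 3 = hour 5.
Lecture review waits on textbook reading (finishes hour 5), so it starts at hour 5 and finishes at 5 + 9 = hour 14.
The problem set has to wait for lecture review (finishes hour 14, plus 1-hour gap → hour 15); textbook reading (finishes hour 5, plus 1-hour gap → hour 6). The latest of these is hour 15, so the problem set runs hour 15 to 15 + 9 = hour 24.
Error review waits on the problem set (finishes hour 24), so it starts at hour 24 and finishes at 24 + 9 = hour 33.
After error review (finishes hour 33), final review can start at hour 33 and finishes at hour 42.
After error review (finishes hour 33), note summarizing can start at hour 33 and finishes at hour 42.
Group study cannot begin until error review (finishes hour 33, plus 1-hour gap → hour 34). It runs from hour 34 to 34 + 4 = hour 38.
All tasks are finished once the last one completes. Finish times: Textbook reading at 5, Lecture review at 14, The problem set at 24, Error review at 33, Group study at 38, Note summarizing at 42, Final review at 42. The latest is hour 42.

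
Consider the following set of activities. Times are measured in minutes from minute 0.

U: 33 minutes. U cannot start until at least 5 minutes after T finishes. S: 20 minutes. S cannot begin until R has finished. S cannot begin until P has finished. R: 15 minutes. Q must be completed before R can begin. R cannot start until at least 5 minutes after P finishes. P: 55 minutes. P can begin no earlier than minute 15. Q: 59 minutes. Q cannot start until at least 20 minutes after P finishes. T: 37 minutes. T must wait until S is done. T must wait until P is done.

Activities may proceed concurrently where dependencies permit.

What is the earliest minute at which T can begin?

184

P cannot begin until its own release at minute 15. It runs from minute 15 to 15 + 55 = minute 70.
After P (finishes minute 70, plus 20-minute gap → minute 90), Q can start at minute 90 and finishes at minute 149.
For R: Q (finishes minute 149); P (finishes minute 70, plus 5-minute gap → minute 75). Taking the maximum gives a start of minute 149, and it finishes at 149 + 15 = minute 164.
S cannot start until R (finishes minute 164); P (finishes minute 70). The controlling bound is minute 164, so S finishes at 164 + 20 = minute 184.
T waits on S (finishes minute 184); P (finishes minute 70). The latest of these is minute 184, which is the earliest T can start.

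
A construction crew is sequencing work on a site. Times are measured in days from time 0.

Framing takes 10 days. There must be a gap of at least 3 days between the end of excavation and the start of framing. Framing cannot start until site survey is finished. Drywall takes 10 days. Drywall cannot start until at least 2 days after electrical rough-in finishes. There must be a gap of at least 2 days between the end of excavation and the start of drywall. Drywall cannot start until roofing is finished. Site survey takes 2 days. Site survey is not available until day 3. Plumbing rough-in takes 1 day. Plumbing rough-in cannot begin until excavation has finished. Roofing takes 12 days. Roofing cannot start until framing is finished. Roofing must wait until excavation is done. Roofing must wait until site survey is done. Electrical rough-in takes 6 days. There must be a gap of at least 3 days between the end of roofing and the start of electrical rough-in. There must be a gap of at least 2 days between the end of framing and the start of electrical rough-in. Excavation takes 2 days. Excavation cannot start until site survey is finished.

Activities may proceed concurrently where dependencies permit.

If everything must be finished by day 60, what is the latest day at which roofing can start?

27

Drywall has no dependents, so it just needs to finish by day 60. Starting by 60 − 10 = day 50 achieves that.
Electrical rough-in feeds into drywall (must start by day 50, minus 2-day gap → day 48); so electrical rough-in must finish by day 48 and therefore start by day 42.
Roofing has several dependents: electrical rough-in (must start by day 42, minus 3-day gap → day 39); drywall (must start by day 50). The earliest of those limits is day 39, so roofing must start by 39 − 12 = day 27.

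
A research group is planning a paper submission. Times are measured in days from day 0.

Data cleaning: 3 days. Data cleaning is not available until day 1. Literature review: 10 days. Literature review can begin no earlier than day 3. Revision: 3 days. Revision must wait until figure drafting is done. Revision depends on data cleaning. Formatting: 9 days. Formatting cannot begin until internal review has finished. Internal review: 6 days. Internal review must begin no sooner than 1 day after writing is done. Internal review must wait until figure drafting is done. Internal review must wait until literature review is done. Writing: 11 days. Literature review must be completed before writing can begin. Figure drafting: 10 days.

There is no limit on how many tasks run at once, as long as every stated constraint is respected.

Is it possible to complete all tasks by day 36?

Figure drafting can start immediately at day 0; it finishes at day 10.
Data cleaning waits on its own release at day 1, so it starts at day 1 and finishes at 1 + 3 = day 4.
For revision: figure drafting (finishes day 10); data cleaning (finishes day 4). Taking the maximum gives a start of day 10, and it finishes at 10 + 3 = day 13.
Literature review waits on its own release at day 3, so it starts at day 3 and finishes at 3 + 10 = day 13.
Writing waits on literature review (finishes day 13), so it starts at day 13 and finishes at 13 + 11 = day 24.
For internal review: writing (finishes day 24, plus 1-day gap → day 25); figure drafting (finishes day 10); literature review (finishes day 13). Taking the maximum gives a start of day 25, and it finishes at 25 + 6 = day 31.
Formatting waits on internal review (finishes day 31), so it starts at day 31 and finishes at 31 + 9 = day 40.
The earliest everything can be done is day 40, which is after the deadline of 36, so it is not possible.

No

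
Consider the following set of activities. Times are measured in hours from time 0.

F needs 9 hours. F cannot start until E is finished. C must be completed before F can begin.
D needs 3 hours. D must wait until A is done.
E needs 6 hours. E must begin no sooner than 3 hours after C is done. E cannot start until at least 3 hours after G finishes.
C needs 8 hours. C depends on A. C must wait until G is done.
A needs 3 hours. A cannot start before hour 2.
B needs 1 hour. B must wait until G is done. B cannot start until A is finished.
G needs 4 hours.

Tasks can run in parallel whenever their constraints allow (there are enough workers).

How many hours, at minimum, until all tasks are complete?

31

G has no prerequisites, so it starts at hour 0 and finishes at hour 4.
After its own release at hour 2, A can start at hour 2 and finishes at hour 5.
D cannot begin until A (finishes hour 5). It runs from hour 5 to 5 + 3 = hour 8.
C cannot start until A (finishes hour 5); G (finishes hour 4). The controlling bound is hour 5, so C finishes at 5 + 8 = hour 13.
E cannot start until C (finishes hour 13, plus 3-hour gap → hour 16); G (finishes hour 4, plus 3-hour gap → hour 7). The controlling bound is hour 16, so E finishes at 16 + 6 = hour 22.
F cannot start until E (finishes hour 22); C (finishes hour 13). The controlling bound is hour 22, so F finishes at 22 + 9 = hour 31.
B cannot start until G (finishes hour 4); A (finishes hour 5). The controlling bound is hour 5, so B finishes at 5 + 1 = hour 6.
All tasks are finished once the last one completes. Finish times: A at 5, B at 6, C at 13, D at 8, E at 22, F at 31, G at 4. The latest is hour 31.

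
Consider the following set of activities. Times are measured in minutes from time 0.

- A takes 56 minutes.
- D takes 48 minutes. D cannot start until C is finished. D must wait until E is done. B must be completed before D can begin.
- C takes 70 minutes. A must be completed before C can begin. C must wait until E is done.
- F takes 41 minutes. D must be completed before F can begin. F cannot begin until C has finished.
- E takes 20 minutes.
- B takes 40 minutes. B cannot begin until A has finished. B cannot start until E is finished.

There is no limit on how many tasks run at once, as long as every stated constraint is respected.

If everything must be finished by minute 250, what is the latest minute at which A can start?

Nothing follows F; the deadline of minute 250 is its only limit. It must start by 250 − 41 = minute 209.
Since F (must start by minute 209) depends on it, D must finish by minute 209. Backing off its 48-minute duration gives a latest start of minute 161.
B must finish before D (must start by minute 161). With a 40-minute duration, B must start by 161 − 40 = minute 121.
C feeds D (must start by minute 161); F (must start by minute 209). Taking the minimum, C must finish by minute 161 and start by 161 − 70 = minute 91.
A has several dependents: B (must start by minute 121); C (must start by minute 91). The earliest of those limits is minute 91, so A must start by 91 − 56 = minute 35.

35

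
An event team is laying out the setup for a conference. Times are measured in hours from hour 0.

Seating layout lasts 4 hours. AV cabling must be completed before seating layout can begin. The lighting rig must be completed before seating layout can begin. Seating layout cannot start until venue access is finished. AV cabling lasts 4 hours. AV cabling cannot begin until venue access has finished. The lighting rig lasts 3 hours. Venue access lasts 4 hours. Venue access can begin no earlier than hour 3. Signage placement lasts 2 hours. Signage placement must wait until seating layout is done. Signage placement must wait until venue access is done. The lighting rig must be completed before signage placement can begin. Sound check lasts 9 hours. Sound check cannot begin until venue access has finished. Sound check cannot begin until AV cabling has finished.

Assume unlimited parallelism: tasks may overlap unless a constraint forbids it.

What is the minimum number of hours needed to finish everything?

20

The lighting rig has no prerequisites, so it starts at hour 0 and finishes at hour 3.
Venue access cannot begin until its own release at hour 3. It runs from hour 3 to 3 + 4 = hour 7.
AV cabling waits on venue access (finishes hour 7), so it starts at hour 7 and finishes at 7 + 4 = hour 11.
For sound check: venue access (finishes hour 7); AV cabling (finishes hour 11). Taking the maximum gives a start of hour 11, and it finishes at 11 + 9 = hour 20.
For seating layout: AV cabling (finishes hour 11); the lighting rig (finishes hour 3); venue access (finishes hour 7). Taking the maximum gives a start of hour 11, and it finishes at 11 + 4 = hour 15.
For signage placement: seating layout (finishes hour 15); venue access (finishes hour 7); the lighting rig (finishes hour 3). Taking the maximum gives a start of hour 15, and it finishes at 15 + 2 = hour 17.
All tasks are finished once the last one completes. Finish times: Venue access at 7, The lighting rig at 3, AV cabling at 11, Seating layout at 15, Signage placement at 17, Sound check at 20. The latest is hour 20.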